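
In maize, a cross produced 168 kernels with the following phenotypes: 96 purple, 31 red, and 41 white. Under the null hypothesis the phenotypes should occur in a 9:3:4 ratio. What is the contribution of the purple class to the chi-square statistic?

Expected counts for N = 168 under a 9:3:4 ratio (total parts = 16):
  purple: 168 × 9/16 = 94.5
  red: 168 × 3/16 = 31.5
  white: 168 × 4/16 = 42
Contribution of purple: (96 − 94.5)² / 94.5 = 0.0238

0.024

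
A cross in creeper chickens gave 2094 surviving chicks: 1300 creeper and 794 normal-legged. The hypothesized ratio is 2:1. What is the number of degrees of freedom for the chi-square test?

A goodness-of-fit test with 2 phenotype classes has df = 2 − 1 = 1.

1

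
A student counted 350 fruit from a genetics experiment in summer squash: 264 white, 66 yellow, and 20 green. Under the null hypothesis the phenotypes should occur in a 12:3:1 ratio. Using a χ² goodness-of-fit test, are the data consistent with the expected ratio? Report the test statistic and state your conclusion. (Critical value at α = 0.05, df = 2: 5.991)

0.171; consistent

Expected counts for N = 350 under a 12:3:1 ratio (total parts = 16):
  white: 350 × 12/16 = 262.5
  yellow: 350 × 3/16 = 65.625
  green: 350 × 1/16 = 21.875
χ² = Σ (O − E)² / E
  white: (264 − 262.5)² / 262.5 = 0.0086
  yellow: (66 − 65.625)² / 65.625 = 0.0021
  green: (20 − 21.875)² / 21.875 = 0.1607
χ² = 0.0086 + 0.0021 + 0.1607 = 0.1714 ≈ 0.171
Degrees of freedom = 3 − 1 = 2; critical value at α = 0.05 is 5.991.
Since 0.171 < 5.991, we fail to reject the null hypothesis — the data are consistent with the 12:3:1 ratio.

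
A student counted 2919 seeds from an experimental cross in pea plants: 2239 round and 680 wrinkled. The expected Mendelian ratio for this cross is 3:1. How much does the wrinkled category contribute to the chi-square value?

Under the 3:1 hypothesis (Σ ratio = 4, N = 2919):
  round: 2919 × 3/4 = 2189.25
  wrinkled: 2919 × 1/4 = 729.75
Contribution of wrinkled: (680 − 729.75)² / 729.75 = 3.3917

3.392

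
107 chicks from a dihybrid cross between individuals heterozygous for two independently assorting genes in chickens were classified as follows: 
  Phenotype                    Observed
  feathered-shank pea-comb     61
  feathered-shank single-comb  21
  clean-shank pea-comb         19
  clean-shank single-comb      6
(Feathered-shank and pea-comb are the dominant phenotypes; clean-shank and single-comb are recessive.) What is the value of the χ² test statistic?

0.182

A dihybrid F₂ with independent assortment and complete dominance at both loci gives a 9:3:3:1 phenotypic ratio.
Under the 9:3:3:1 hypothesis (Σ ratio = 16, N = 107):
  feathered-shank pea-comb: 107 × 9/16 = 60.1875
  feathered-shank single-comb: 107 × 3/16 = 20.0625
  clean-shank pea-comb: 107 × 3/16 = 20.0625
  clean-shank single-comb: 107 × 1/16 = 6.6875
χ² = Σ (O − E)² / E
  feathered-shank pea-comb: (61 − 60.1875)² / 60.1875 = 0.0110
  feathered-shank single-comb: (21 − 20.0625)² / 20.0625 = 0.0438
  clean-shank pea-comb: (19 − 20.0625)² / 20.0625 = 0.0563
  clean-shank single-comb: (6 − 6.6875)² / 6.6875 = 0.0707
χ² = 0.0110 + 0.0438 + 0.0563 + 0.0707 = 0.1818 ≈ 0.182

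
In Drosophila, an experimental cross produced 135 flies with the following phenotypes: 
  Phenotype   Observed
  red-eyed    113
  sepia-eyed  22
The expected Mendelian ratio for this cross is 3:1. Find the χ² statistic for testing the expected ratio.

Under the 3:1 hypothesis (Σ ratio = 4, N = 135):
  red-eyed: 135 × 3/4 = 101.25
  sepia-eyed: 135 × 1/4 = 33.75
χ² = Σ (O − E)² / E
  red-eyed: (113 − 101.25)² / 101.25 = 1.3636
  sepia-eyed: (22 − 33.75)² / 33.75 = 4.0907
χ² = 1.3636 + 4.0907 = 5.4543 ≈ 5.454

5.454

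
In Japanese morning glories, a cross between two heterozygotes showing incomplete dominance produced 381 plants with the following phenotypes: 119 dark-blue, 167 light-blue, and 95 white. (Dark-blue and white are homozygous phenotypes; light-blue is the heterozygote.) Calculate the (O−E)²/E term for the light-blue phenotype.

With incomplete dominance, a heterozygote × heterozygote cross gives a 1:2:1 phenotypic ratio.
The 1:2:1 ratio has 4 parts, so with N = 381 the expected counts are:
  dark-blue: 381 × 1/4 = 95.25
  light-blue: 381 × 2/4 = 190.5
  white: 381 × 1/4 = 95.25
Contribution of light-blue: (167 − 190.5)² / 190.5 = 2.8990

2.899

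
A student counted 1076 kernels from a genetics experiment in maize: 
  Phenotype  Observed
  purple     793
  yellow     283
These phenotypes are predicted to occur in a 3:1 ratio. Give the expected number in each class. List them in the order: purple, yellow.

Total ratio parts = 4. Expected numbers out of 1076:
  purple: 1076 × 3/4 = 807
  yellow: 1076 × 1/4 = 269

807, 269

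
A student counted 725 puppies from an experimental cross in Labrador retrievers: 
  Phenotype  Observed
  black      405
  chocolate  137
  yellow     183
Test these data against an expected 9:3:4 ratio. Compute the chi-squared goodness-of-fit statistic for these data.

Under the 9:3:4 hypothesis (Σ ratio = 16, N = 725):
  black: 725 × 9/16 = 407.8125
  chocolate: 725 × 3/16 = 135.9375
  yellow: 725 × 4/16 = 181.25
χ² = Σ (O − E)² / E
  black: (405 − 407.8125)² / 407.8125 = 0.0194
  chocolate: (137 − 135.9375)² / 135.9375 = 0.0083
  yellow: (183 − 181.25)² / 181.25 = 0.0169
χ² = 0.0194 + 0.0083 + 0.0169 = 0.0446 ≈ 0.045

0.045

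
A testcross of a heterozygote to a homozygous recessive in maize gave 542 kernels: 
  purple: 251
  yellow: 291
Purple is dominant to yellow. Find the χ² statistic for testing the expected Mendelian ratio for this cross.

A testcross of a heterozygote (Aa × aa) gives a 1:1 phenotypic ratio.
Total ratio parts = 2. Expected numbers out of 542:
  purple: 542 × 1/2 = 271
  yellow: 542 × 1/2 = 271
χ² = Σ (O − E)² / E
  purple: (251 − 271)² / 271 = 1.4760
  yellow: (291 − 271)² / 271 = 1.4760
χ² = 1.4760 + 1.4760 = 2.952

2.952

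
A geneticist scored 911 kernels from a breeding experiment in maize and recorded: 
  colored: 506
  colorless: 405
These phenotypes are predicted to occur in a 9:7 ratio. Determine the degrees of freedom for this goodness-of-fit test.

A goodness-of-fit test with 2 phenotype classes has df = 2 − 1 = 1.

1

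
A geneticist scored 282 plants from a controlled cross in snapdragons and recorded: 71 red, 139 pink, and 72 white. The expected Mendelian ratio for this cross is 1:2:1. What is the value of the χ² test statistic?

Expected counts for N = 282 under a 1:2:1 ratio (total parts = 4):
  red: 282 × 1/4 = 70.5
  pink: 282 × 2/4 = 141
  white: 282 × 1/4 = 70.5
χ² = Σ (O − E)² / E
  red: (71 − 70.5)² / 70.5 = 0.0035
  pink: (139 − 141)² / 141 = 0.0284
  white: (72 − 70.5)² / 70.5 = 0.0319
χ² = 0.0035 + 0.0284 + 0.0319 = 0.0638 ≈ 0.064

0.064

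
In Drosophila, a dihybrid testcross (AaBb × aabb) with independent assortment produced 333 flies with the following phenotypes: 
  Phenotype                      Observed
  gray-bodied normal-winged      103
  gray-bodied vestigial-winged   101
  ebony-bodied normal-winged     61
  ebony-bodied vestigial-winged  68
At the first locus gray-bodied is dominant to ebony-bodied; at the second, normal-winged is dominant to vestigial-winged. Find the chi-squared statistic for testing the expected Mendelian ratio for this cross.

17.210

A dihybrid testcross with independent assortment gives a 1:1:1:1 ratio.
The 1:1:1:1 ratio has 4 parts, so with N = 333 the expected counts are:
  gray-bodied normal-winged: 333 × 1/4 = 83.25
  gray-bodied vestigial-winged: 333 × 1/4 = 83.25
  ebony-bodied normal-winged: 333 × 1/4 = 83.25
  ebony-bodied vestigial-winged: 333 × 1/4 = 83.25
χ² = Σ (O − E)² / E
  gray-bodied normal-winged: (103 − 83.25)² / 83.25 = 4.6854
  gray-bodied vestigial-winged: (101 − 83.25)² / 83.25 = 3.7845
  ebony-bodied normal-winged: (61 − 83.25)² / 83.25 = 5.9467
  ebony-bodied vestigial-winged: (68 − 83.25)² / 83.25 = 2.7935
χ² = 4.6854 + 3.7845 + 5.9467 + 2.7935 = 17.2101 ≈ 17.210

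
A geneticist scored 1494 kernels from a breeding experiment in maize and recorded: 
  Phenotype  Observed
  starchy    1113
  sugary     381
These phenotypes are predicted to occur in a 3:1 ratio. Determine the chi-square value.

0.201

The 3:1 ratio has 4 parts, so with N = 1494 the expected counts are:
  starchy: 1494 × 3/4 = 1120.5
  sugary: 1494 × 1/4 = 373.5
χ² = Σ (O − E)² / E
  starchy: (1113 − 1120.5)² / 1120.5 = 0.0502
  sugary: (381 − 373.5)² / 373.5 = 0.1506
χ² = 0.0502 + 0.1506 = 0.2008 ≈ 0.201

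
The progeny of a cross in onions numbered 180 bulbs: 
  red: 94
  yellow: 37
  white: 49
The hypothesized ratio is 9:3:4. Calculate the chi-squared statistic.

1.188

Total ratio parts = 16. Expected numbers out of 180:
  red: 180 × 9/16 = 101.25
  yellow: 180 × 3/16 = 33.75
  white: 180 × 4/16 = 45
χ² = Σ (O − E)² / E
  red: (94 − 101.25)² / 101.25 = 0.5191
  yellow: (37 − 33.75)² / 33.75 = 0.3130
  white: (49 − 45)² / 45 = 0.3556
χ² = 0.5191 + 0.3130 + 0.3556 = 1.1877 ≈ 1.188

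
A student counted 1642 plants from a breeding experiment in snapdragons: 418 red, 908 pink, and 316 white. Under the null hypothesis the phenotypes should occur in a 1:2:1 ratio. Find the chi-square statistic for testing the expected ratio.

The 1:2:1 ratio has 4 parts, so with N = 1642 the expected counts are:
  red: 1642 × 1/4 = 410.5
  pink: 1642 × 2/4 = 821
  white: 1642 × 1/4 = 410.5
χ² = Σ (O − E)² / E
  red: (418 − 410.5)² / 410.5 = 0.1370
  pink: (908 − 821)² / 821 = 9.2192
  white: (316 − 410.5)² / 410.5 = 21.7546
χ² = 0.1370 + 9.2192 + 21.7546 = 31.1108 ≈ 31.111

31.111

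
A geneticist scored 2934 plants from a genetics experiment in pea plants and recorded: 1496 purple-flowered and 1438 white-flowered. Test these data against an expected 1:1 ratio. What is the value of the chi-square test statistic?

The 1:1 ratio has 2 parts, so with N = 2934 the expected counts are:
  purple-flowered: 2934 × 1/2 = 1467
  white-flowered: 2934 × 1/2 = 1467
χ² = Σ (O − E)² / E
  purple-flowered: (1496 − 1467)² / 1467 = 0.5733
  white-flowered: (1438 − 1467)² / 1467 = 0.5733
χ² = 0.5733 + 0.5733 = 1.1466 ≈ 1.147

1.147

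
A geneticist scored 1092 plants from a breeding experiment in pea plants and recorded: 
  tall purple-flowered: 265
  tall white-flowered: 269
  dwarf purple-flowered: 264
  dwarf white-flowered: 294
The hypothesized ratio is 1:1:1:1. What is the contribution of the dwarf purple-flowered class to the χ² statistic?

0.297

Total ratio parts = 4. Expected numbers out of 1092:
  tall purple-flowered: 1092 × 1/4 = 273
  tall white-flowered: 1092 × 1/4 = 273
  dwarf purple-flowered: 1092 × 1/4 = 273
  dwarf white-flowered: 1092 × 1/4 = 273
Contribution of dwarf purple-flowered: (264 − 273)² / 273 = 0.2967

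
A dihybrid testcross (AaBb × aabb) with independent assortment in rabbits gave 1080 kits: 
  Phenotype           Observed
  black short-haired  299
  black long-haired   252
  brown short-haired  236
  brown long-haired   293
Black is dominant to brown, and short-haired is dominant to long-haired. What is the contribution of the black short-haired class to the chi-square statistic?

A dihybrid testcross with independent assortment gives a 1:1:1:1 ratio.
Expected counts for N = 1080 under a 1:1:1:1 ratio (total parts = 4):
  black short-haired: 1080 × 1/4 = 270
  black long-haired: 1080 × 1/4 = 270
  brown short-haired: 1080 × 1/4 = 270
  brown long-haired: 1080 × 1/4 = 270
Contribution of black short-haired: (299 − 270)² / 270 = 3.1148

3.115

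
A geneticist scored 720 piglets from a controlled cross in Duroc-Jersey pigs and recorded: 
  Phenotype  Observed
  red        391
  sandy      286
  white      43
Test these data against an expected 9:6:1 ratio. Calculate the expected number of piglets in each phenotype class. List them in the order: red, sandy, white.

405, 270, 45

Total ratio parts = 16. Expected numbers out of 720:
  red: 720 × 9/16 = 405
  sandy: 720 × 6/16 = 270
  white: 720 × 1/16 = 45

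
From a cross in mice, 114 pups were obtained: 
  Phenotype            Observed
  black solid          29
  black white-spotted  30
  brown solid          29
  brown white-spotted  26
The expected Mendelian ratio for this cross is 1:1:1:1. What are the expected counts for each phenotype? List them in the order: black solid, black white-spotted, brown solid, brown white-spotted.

28.5, 28.5, 28.5, 28.5

Total ratio parts = 4. Expected numbers out of 114:
  black solid: 114 × 1/4 = 28.5
  black white-spotted: 114 × 1/4 = 28.5
  brown solid: 114 × 1/4 = 28.5
  brown white-spotted: 114 × 1/4 = 28.5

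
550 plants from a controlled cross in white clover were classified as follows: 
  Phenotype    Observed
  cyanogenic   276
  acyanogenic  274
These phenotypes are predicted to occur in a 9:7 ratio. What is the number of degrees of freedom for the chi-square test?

1

A goodness-of-fit test with 2 phenotype classes has df = 2 − 1 = 1.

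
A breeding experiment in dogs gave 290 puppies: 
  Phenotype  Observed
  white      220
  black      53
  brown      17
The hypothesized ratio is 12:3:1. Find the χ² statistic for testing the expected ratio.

Total ratio parts = 16. Expected numbers out of 290:
  white: 290 × 12/16 = 217.5
  black: 290 × 3/16 = 54.375
  brown: 290 × 1/16 = 18.125
χ² = Σ (O − E)² / E
  white: (220 − 217.5)² / 217.5 = 0.0287
  black: (53 − 54.375)² / 54.375 = 0.0348
  brown: (17 − 18.125)² / 18.125 = 0.0698
χ² = 0.0287 + 0.0348 + 0.0698 = 0.1333 ≈ 0.133

0.133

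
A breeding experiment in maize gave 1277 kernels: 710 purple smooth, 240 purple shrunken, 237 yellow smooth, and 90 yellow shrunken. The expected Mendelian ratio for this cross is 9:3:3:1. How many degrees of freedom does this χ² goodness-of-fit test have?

3

A goodness-of-fit test with 4 phenotype classes has df = 4 − 1 = 3.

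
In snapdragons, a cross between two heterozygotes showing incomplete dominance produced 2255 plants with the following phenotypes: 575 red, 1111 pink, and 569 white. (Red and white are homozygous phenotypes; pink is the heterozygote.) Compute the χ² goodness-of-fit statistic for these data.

With incomplete dominance, a heterozygote × heterozygote cross gives a 1:2:1 phenotypic ratio.
Under the 1:2:1 hypothesis (Σ ratio = 4, N = 2255):
  red: 2255 × 1/4 = 563.75
  pink: 2255 × 2/4 = 1127.5
  white: 2255 × 1/4 = 563.75
χ² = Σ (O − E)² / E
  red: (575 − 563.75)² / 563.75 = 0.2245
  pink: (1111 − 1127.5)² / 1127.5 = 0.2415
  white: (569 − 563.75)² / 563.75 = 0.0489
χ² = 0.2245 + 0.2415 + 0.0489 = 0.5149 ≈ 0.515

0.515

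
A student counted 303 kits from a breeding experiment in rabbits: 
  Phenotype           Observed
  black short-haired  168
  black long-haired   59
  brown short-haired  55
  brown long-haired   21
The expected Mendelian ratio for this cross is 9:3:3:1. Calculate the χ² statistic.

0.402

The 9:3:3:1 ratio has 16 parts, so with N = 303 the expected counts are:
  black short-haired: 303 × 9/16 = 170.4375
  black long-haired: 303 × 3/16 = 56.8125
  brown short-haired: 303 × 3/16 = 56.8125
  brown long-haired: 303 × 1/16 = 18.9375
χ² = Σ (O − E)² / E
  black short-haired: (168 − 170.4375)² / 170.4375 = 0.0349
  black long-haired: (59 − 56.8125)² / 56.8125 = 0.0842
  brown short-haired: (55 − 56.8125)² / 56.8125 = 0.0578
  brown long-haired: (21 − 18.9375)² / 18.9375 = 0.2246
χ² = 0.0349 + 0.0842 + 0.0578 + 0.2246 = 0.4015 ≈ 0.402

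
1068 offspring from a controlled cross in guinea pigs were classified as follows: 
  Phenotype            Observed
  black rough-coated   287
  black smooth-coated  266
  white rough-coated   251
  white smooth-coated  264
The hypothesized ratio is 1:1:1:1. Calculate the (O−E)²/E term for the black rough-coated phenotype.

The 1:1:1:1 ratio has 4 parts, so with N = 1068 the expected counts are:
  black rough-coated: 1068 × 1/4 = 267
  black smooth-coated: 1068 × 1/4 = 267
  white rough-coated: 1068 × 1/4 = 267
  white smooth-coated: 1068 × 1/4 = 267
Contribution of black rough-coated: (287 − 267)² / 267 = 1.4981

1.498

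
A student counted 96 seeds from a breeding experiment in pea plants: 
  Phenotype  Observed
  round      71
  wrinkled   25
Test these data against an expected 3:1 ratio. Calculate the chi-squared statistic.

0.056

The 3:1 ratio has 4 parts, so with N = 96 the expected counts are:
  round: 96 × 3/4 = 72
  wrinkled: 96 × 1/4 = 24
χ² = Σ (O − E)² / E
  round: (71 − 72)² / 72 = 0.0139
  wrinkled: (25 − 24)² / 24 = 0.0417
χ² = 0.0139 + 0.0417 = 0.0556 ≈ 0.056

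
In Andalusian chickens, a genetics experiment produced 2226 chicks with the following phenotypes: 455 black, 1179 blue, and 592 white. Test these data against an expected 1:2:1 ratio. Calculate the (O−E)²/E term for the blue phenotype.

Under the 1:2:1 hypothesis (Σ ratio = 4, N = 2226):
  black: 2226 × 1/4 = 556.5
  blue: 2226 × 2/4 = 1113
  white: 2226 × 1/4 = 556.5
Contribution of blue: (1179 − 1113)² / 1113 = 3.9137

3.914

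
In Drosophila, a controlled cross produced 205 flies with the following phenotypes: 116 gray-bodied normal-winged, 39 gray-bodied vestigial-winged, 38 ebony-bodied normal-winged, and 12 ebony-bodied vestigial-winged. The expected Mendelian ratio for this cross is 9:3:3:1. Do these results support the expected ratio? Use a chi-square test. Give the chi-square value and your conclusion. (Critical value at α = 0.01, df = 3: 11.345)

Expected counts for N = 205 under a 9:3:3:1 ratio (total parts = 16):
  gray-bodied normal-winged: 205 × 9/16 = 115.3125
  gray-bodied vestigial-winged: 205 × 3/16 = 38.4375
  ebony-bodied normal-winged: 205 × 3/16 = 38.4375
  ebony-bodied vestigial-winged: 205 × 1/16 = 12.8125
χ² = Σ (O − E)² / E
  gray-bodied normal-winged: (116 − 115.3125)² / 115.3125 = 0.0041
  gray-bodied vestigial-winged: (39 − 38.4375)² / 38.4375 = 0.0082
  ebony-bodied normal-winged: (38 − 38.4375)² / 38.4375 = 0.0050
  ebony-bodied vestigial-winged: (12 − 12.8125)² / 12.8125 = 0.0515
χ² = 0.0041 + 0.0082 + 0.0050 + 0.0515 = 0.0688 ≈ 0.069
Degrees of freedom = 4 − 1 = 3; critical value at α = 0.01 is 11.345.
Since 0.069 < 11.345, we fail to reject the null hypothesis — the data are consistent with the 9:3:3:1 ratio.

0.069; consistent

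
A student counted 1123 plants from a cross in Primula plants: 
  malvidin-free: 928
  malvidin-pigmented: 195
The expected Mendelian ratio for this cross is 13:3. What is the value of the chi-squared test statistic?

Total ratio parts = 16. Expected numbers out of 1123:
  malvidin-free: 1123 × 13/16 = 912.4375
  malvidin-pigmented: 1123 × 3/16 = 210.5625
χ² = Σ (O − E)² / E
  malvidin-free: (928 − 912.4375)² / 912.4375 = 0.2654
  malvidin-pigmented: (195 − 210.5625)² / 210.5625 = 1.1502
χ² = 0.2654 + 1.1502 = 1.4156 ≈ 1.416

1.416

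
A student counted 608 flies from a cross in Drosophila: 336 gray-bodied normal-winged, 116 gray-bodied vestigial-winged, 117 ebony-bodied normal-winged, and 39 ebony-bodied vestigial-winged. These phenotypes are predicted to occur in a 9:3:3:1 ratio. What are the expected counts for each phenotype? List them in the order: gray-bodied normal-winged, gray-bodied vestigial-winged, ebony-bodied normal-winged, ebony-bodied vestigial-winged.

342, 114, 114, 38

Expected counts for N = 608 under a 9:3:3:1 ratio (total parts = 16):
  gray-bodied normal-winged: 608 × 9/16 = 342
  gray-bodied vestigial-winged: 608 × 3/16 = 114
  ebony-bodied normal-winged: 608 × 3/16 = 114
  ebony-bodied vestigial-winged: 608 × 1/16 = 38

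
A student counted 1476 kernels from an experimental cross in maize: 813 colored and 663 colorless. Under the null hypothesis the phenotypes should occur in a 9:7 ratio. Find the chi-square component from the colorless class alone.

0.461

Expected counts for N = 1476 under a 9:7 ratio (total parts = 16):
  colored: 1476 × 9/16 = 830.25
  colorless: 1476 × 7/16 = 645.75
Contribution of colorless: (663 − 645.75)² / 645.75 = 0.4608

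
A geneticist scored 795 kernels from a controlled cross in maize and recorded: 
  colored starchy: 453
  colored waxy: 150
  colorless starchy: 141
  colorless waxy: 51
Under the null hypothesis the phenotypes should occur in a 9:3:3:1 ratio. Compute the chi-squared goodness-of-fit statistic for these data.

Total ratio parts = 16. Expected numbers out of 795:
  colored starchy: 795 × 9/16 = 447.1875
  colored waxy: 795 × 3/16 = 149.0625
  colorless starchy: 795 × 3/16 = 149.0625
  colorless waxy: 795 × 1/16 = 49.6875
χ² = Σ (O − E)² / E
  colored starchy: (453 − 447.1875)² / 447.1875 = 0.0756
  colored waxy: (150 − 149.0625)² / 149.0625 = 0.0059
  colorless starchy: (141 − 149.0625)² / 149.0625 = 0.4361
  colorless waxy: (51 − 49.6875)² / 49.6875 = 0.0347
χ² = 0.0756 + 0.0059 + 0.4361 + 0.0347 = 0.5523 ≈ 0.552

0.552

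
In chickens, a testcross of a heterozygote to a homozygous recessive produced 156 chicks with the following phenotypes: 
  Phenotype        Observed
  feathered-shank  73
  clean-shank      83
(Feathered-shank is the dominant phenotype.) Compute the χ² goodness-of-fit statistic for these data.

A testcross of a heterozygote (Aa × aa) gives a 1:1 phenotypic ratio.
Expected counts for N = 156 under a 1:1 ratio (total parts = 2):
  feathered-shank: 156 × 1/2 = 78
  clean-shank: 156 × 1/2 = 78
χ² = Σ (O − E)² / E
  feathered-shank: (73 − 78)² / 78 = 0.3205
  clean-shank: (83 − 78)² / 78 = 0.3205
χ² = 0.3205 + 0.3205 = 0.641

0.641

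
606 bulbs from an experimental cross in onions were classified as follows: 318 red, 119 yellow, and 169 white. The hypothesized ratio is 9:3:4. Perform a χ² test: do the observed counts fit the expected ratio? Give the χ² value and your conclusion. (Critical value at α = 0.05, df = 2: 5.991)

3.811; consistent

Total ratio parts = 16. Expected numbers out of 606:
  red: 606 × 9/16 = 340.875
  yellow: 606 × 3/16 = 113.625
  white: 606 × 4/16 = 151.5
χ² = Σ (O − E)² / E
  red: (318 − 340.875)² / 340.875 = 1.5351
  yellow: (119 − 113.625)² / 113.625 = 0.2543
  white: (169 − 151.5)² / 151.5 = 2.0215
χ² = 1.5351 + 0.2543 + 2.0215 = 3.8109 ≈ 3.811
Degrees of freedom = 3 − 1 = 2; critical value at α = 0.05 is 5.991.
Since 3.811 < 5.991, we fail to reject the null hypothesis — the data are consistent with the 9:3:4 ratio.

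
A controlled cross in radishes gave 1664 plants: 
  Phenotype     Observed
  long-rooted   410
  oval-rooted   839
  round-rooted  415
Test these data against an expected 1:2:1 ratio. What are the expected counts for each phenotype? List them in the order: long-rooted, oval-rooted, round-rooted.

416, 832, 416

Total ratio parts = 4. Expected numbers out of 1664:
  long-rooted: 1664 × 1/4 = 416
  oval-rooted: 1664 × 2/4 = 832
  round-rooted: 1664 × 1/4 = 416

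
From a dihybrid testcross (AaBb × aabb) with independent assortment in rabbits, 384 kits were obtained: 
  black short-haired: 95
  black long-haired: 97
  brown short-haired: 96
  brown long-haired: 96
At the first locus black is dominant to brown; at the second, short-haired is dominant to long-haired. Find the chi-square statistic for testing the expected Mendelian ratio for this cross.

A dihybrid testcross with independent assortment gives a 1:1:1:1 ratio.
Under the 1:1:1:1 hypothesis (Σ ratio = 4, N = 384):
  black short-haired: 384 × 1/4 = 96
  black long-haired: 384 × 1/4 = 96
  brown short-haired: 384 × 1/4 = 96
  brown long-haired: 384 × 1/4 = 96
χ² = Σ (O − E)² / E
  black short-haired: (95 − 96)² / 96 = 0.0104
  black long-haired: (97 − 96)² / 96 = 0.0104
  brown short-haired: (96 − 96)² / 96 = 0.0000
  brown long-haired: (96 − 96)² / 96 = 0.0000
χ² = 0.0104 + 0.0104 + 0.0000 + 0.0000 = 0.0208 ≈ 0.021

0.021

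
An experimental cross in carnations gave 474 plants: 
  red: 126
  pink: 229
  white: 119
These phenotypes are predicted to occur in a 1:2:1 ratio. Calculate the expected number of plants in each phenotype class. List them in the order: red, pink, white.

118.5, 237, 118.5

Under the 1:2:1 hypothesis (Σ ratio = 4, N = 474):
  red: 474 × 1/4 = 118.5
  pink: 474 × 2/4 = 237
  white: 474 × 1/4 = 118.5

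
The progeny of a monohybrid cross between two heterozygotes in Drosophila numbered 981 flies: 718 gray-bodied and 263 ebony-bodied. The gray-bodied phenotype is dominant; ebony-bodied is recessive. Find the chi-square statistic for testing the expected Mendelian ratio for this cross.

1.713

For a monohybrid cross between heterozygotes with complete dominance, the expected phenotypic ratio is 3:1.
Under the 3:1 hypothesis (Σ ratio = 4, N = 981):
  gray-bodied: 981 × 3/4 = 735.75
  ebony-bodied: 981 × 1/4 = 245.25
χ² = Σ (O − E)² / E
  gray-bodied: (718 − 735.75)² / 735.75 = 0.4282
  ebony-bodied: (263 − 245.25)² / 245.25 = 1.2847
χ² = 0.4282 + 1.2847 = 1.7129 ≈ 1.713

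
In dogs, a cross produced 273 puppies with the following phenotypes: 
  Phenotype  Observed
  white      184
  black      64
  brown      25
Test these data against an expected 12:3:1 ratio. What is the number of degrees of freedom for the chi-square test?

A goodness-of-fit test with 3 phenotype classes has df = 3 − 1 = 2.

2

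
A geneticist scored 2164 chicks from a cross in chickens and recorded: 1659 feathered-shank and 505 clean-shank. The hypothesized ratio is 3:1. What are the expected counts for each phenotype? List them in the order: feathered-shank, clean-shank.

1623, 541

Total ratio parts = 4. Expected numbers out of 2164:
  feathered-shank: 2164 × 3/4 = 1623
  clean-shank: 2164 × 1/4 = 541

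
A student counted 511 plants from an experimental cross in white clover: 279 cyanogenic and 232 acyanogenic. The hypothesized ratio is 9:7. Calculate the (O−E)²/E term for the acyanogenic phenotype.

Total ratio parts = 16. Expected numbers out of 511:
  cyanogenic: 511 × 9/16 = 287.4375
  acyanogenic: 511 × 7/16 = 223.5625
Contribution of acyanogenic: (232 − 223.5625)² / 223.5625 = 0.3184

0.318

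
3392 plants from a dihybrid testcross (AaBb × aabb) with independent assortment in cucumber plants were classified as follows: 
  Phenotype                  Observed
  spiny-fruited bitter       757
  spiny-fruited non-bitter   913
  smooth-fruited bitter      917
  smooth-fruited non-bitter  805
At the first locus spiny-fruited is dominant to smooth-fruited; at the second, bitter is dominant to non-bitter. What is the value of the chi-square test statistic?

A dihybrid testcross with independent assortment gives a 1:1:1:1 ratio.
Expected counts for N = 3392 under a 1:1:1:1 ratio (total parts = 4):
  spiny-fruited bitter: 3392 × 1/4 = 848
  spiny-fruited non-bitter: 3392 × 1/4 = 848
  smooth-fruited bitter: 3392 × 1/4 = 848
  smooth-fruited non-bitter: 3392 × 1/4 = 848
χ² = Σ (O − E)² / E
  spiny-fruited bitter: (757 − 848)² / 848 = 9.7653
  spiny-fruited non-bitter: (913 − 848)² / 848 = 4.9823
  smooth-fruited bitter: (917 − 848)² / 848 = 5.6144
  smooth-fruited non-bitter: (805 − 848)² / 848 = 2.1804
χ² = 9.7653 + 4.9823 + 5.6144 + 2.1804 = 22.5424 ≈ 22.542

22.542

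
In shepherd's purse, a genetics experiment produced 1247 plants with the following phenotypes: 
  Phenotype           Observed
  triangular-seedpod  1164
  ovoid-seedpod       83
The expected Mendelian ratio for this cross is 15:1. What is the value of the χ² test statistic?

Expected counts for N = 1247 under a 15:1 ratio (total parts = 16):
  triangular-seedpod: 1247 × 15/16 = 1169.0625
  ovoid-seedpod: 1247 × 1/16 = 77.9375
χ² = Σ (O − E)² / E
  triangular-seedpod: (1164 − 1169.0625)² / 1169.0625 = 0.0219
  ovoid-seedpod: (83 − 77.9375)² / 77.9375 = 0.3288
χ² = 0.0219 + 0.3288 = 0.3507 ≈ 0.351

0.351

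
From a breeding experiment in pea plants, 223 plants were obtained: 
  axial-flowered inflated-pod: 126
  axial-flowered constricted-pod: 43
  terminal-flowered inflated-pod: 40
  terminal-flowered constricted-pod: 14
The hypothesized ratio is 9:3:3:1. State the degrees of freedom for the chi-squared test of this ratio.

A goodness-of-fit test with 4 phenotype classes has df = 4 − 1 = 3.

3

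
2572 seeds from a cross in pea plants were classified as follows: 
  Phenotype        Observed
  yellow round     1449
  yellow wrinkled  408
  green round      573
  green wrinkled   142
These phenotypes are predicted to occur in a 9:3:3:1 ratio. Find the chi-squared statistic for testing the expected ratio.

30.700

The 9:3:3:1 ratio has 16 parts, so with N = 2572 the expected counts are:
  yellow round: 2572 × 9/16 = 1446.75
  yellow wrinkled: 2572 × 3/16 = 482.25
  green round: 2572 × 3/16 = 482.25
  green wrinkled: 2572 × 1/16 = 160.75
χ² = Σ (O − E)² / E
  yellow round: (1449 − 1446.75)² / 1446.75 = 0.0035
  yellow wrinkled: (408 − 482.25)² / 482.25 = 11.4320
  green round: (573 − 482.25)² / 482.25 = 17.0774
  green wrinkled: (142 − 160.75)² / 160.75 = 2.1870
χ² = 0.0035 + 11.4320 + 17.0774 + 2.1870 = 30.6999 ≈ 30.700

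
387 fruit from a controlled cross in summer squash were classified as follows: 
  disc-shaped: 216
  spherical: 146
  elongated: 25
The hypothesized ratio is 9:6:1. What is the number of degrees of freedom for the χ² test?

A goodness-of-fit test with 3 phenotype classes has df = 3 − 1 = 2.

2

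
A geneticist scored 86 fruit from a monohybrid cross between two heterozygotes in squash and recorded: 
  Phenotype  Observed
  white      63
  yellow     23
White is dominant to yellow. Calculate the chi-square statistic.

0.140

For a monohybrid cross between heterozygotes with complete dominance, the expected phenotypic ratio is 3:1.
Total ratio parts = 4. Expected numbers out of 86:
  white: 86 × 3/4 = 64.5
  yellow: 86 × 1/4 = 21.5
χ² = Σ (O − E)² / E
  white: (63 − 64.5)² / 64.5 = 0.0349
  yellow: (23 − 21.5)² / 21.5 = 0.1047
χ² = 0.0349 + 0.1047 = 0.1396 ≈ 0.140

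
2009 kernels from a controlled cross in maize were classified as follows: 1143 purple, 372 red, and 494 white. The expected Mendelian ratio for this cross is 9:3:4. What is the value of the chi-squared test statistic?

0.342

The 9:3:4 ratio has 16 parts, so with N = 2009 the expected counts are:
  purple: 2009 × 9/16 = 1130.0625
  red: 2009 × 3/16 = 376.6875
  white: 2009 × 4/16 = 502.25
χ² = Σ (O − E)² / E
  purple: (1143 − 1130.0625)² / 1130.0625 = 0.1481
  red: (372 − 376.6875)² / 376.6875 = 0.0583
  white: (494 − 502.25)² / 502.25 = 0.1355
χ² = 0.1481 + 0.0583 + 0.1355 = 0.3419 ≈ 0.342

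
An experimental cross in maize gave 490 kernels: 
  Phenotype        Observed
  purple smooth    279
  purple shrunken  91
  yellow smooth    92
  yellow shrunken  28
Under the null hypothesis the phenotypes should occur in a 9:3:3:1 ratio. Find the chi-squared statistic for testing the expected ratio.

Total ratio parts = 16. Expected numbers out of 490:
  purple smooth: 490 × 9/16 = 275.625
  purple shrunken: 490 × 3/16 = 91.875
  yellow smooth: 490 × 3/16 = 91.875
  yellow shrunken: 490 × 1/16 = 30.625
χ² = Σ (O − E)² / E
  purple smooth: (279 − 275.625)² / 275.625 = 0.0413
  purple shrunken: (91 − 91.875)² / 91.875 = 0.0083
  yellow smooth: (92 − 91.875)² / 91.875 = 0.0002
  yellow shrunken: (28 − 30.625)² / 30.625 = 0.2250
χ² = 0.0413 + 0.0083 + 0.0002 + 0.2250 = 0.2748 ≈ 0.275

0.275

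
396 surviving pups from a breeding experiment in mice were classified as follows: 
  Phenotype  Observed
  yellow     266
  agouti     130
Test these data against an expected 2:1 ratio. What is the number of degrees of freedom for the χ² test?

1

A goodness-of-fit test with 2 phenotype classes has df = 2 − 1 = 1.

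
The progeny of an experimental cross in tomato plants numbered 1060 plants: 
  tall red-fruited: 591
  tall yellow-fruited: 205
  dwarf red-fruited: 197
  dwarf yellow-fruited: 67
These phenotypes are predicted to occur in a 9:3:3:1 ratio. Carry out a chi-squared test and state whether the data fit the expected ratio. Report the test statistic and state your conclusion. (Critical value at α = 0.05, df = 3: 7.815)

0.267; consistent

Total ratio parts = 16. Expected numbers out of 1060:
  tall red-fruited: 1060 × 9/16 = 596.25
  tall yellow-fruited: 1060 × 3/16 = 198.75
  dwarf red-fruited: 1060 × 3/16 = 198.75
  dwarf yellow-fruited: 1060 × 1/16 = 66.25
χ² = Σ (O − E)² / E
  tall red-fruited: (591 − 596.25)² / 596.25 = 0.0462
  tall yellow-fruited: (205 − 198.75)² / 198.75 = 0.1965
  dwarf red-fruited: (197 − 198.75)² / 198.75 = 0.0154
  dwarf yellow-fruited: (67 − 66.25)² / 66.25 = 0.0085
χ² = 0.0462 + 0.1965 + 0.0154 + 0.0085 = 0.2666 ≈ 0.267
Degrees of freedom = 4 − 1 = 3; critical value at α = 0.05 is 7.815.
Since 0.267 < 7.815, we fail to reject the null hypothesis — the data are consistent with the 9:3:3:1 ratio.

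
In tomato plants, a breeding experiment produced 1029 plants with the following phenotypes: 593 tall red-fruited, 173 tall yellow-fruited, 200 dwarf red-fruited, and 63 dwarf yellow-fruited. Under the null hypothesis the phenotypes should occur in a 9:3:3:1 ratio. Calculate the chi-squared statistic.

2.693

The 9:3:3:1 ratio has 16 parts, so with N = 1029 the expected counts are:
  tall red-fruited: 1029 × 9/16 = 578.8125
  tall yellow-fruited: 1029 × 3/16 = 192.9375
  dwarf red-fruited: 1029 × 3/16 = 192.9375
  dwarf yellow-fruited: 1029 × 1/16 = 64.3125
χ² = Σ (O − E)² / E
  tall red-fruited: (593 − 578.8125)² / 578.8125 = 0.3478
  tall yellow-fruited: (173 − 192.9375)² / 192.9375 = 2.0603
  dwarf red-fruited: (200 − 192.9375)² / 192.9375 = 0.2585
  dwarf yellow-fruited: (63 − 64.3125)² / 64.3125 = 0.0268
χ² = 0.3478 + 2.0603 + 0.2585 + 0.0268 = 2.6934 ≈ 2.693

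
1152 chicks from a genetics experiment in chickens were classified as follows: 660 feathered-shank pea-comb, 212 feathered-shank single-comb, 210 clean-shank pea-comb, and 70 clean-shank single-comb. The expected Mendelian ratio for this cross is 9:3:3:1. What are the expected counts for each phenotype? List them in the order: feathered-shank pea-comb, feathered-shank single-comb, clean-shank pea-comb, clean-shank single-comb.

Expected counts for N = 1152 under a 9:3:3:1 ratio (total parts = 16):
  feathered-shank pea-comb: 1152 × 9/16 = 648
  feathered-shank single-comb: 1152 × 3/16 = 216
  clean-shank pea-comb: 1152 × 3/16 = 216
  clean-shank single-comb: 1152 × 1/16 = 72

648, 216, 216, 72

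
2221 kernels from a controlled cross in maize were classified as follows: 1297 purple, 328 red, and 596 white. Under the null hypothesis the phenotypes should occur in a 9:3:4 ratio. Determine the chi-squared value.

23.592

Under the 9:3:4 hypothesis (Σ ratio = 16, N = 2221):
  purple: 2221 × 9/16 = 1249.3125
  red: 2221 × 3/16 = 416.4375
  white: 2221 × 4/16 = 555.25
χ² = Σ (O − E)² / E
  purple: (1297 − 1249.3125)² / 1249.3125 = 1.8203
  red: (328 − 416.4375)² / 416.4375 = 18.7812
  white: (596 − 555.25)² / 555.25 = 2.9907
χ² = 1.8203 + 18.7812 + 2.9907 = 23.5922 ≈ 23.592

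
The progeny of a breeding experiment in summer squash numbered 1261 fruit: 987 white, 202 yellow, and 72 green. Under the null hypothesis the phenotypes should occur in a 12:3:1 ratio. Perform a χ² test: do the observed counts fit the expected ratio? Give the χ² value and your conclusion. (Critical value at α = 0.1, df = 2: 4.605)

Expected counts for N = 1261 under a 12:3:1 ratio (total parts = 16):
  white: 1261 × 12/16 = 945.75
  yellow: 1261 × 3/16 = 236.4375
  green: 1261 × 1/16 = 78.8125
χ² = Σ (O − E)² / E
  white: (987 − 945.75)² / 945.75 = 1.7992
  yellow: (202 − 236.4375)² / 236.4375 = 5.0159
  green: (72 − 78.8125)² / 78.8125 = 0.5889
χ² = 1.7992 + 5.0159 + 0.5889 = 7.404
Degrees of freedom = 3 − 1 = 2; critical value at α = 0.1 is 4.605.
Since 7.404 > 4.605, we reject the null hypothesis — the data do not fit the 12:3:1 ratio.

7.404; not consistent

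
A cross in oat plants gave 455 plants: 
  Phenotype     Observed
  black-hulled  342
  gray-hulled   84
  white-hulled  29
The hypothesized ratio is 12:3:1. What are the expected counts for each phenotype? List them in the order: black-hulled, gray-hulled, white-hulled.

341.25, 85.3125, 28.4375

Total ratio parts = 16. Expected numbers out of 455:
  black-hulled: 455 × 12/16 = 341.25
  gray-hulled: 455 × 3/16 = 85.3125
  white-hulled: 455 × 1/16 = 28.4375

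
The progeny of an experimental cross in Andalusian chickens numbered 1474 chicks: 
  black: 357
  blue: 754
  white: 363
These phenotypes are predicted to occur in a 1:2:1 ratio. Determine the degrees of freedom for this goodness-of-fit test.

A goodness-of-fit test with 3 phenotype classes has df = 3 − 1 = 2.

2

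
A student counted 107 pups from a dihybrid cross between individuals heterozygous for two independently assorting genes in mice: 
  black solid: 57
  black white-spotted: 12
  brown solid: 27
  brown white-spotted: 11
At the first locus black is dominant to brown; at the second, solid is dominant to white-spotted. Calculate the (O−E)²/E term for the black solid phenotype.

0.169

A dihybrid F₂ with independent assortment and complete dominance at both loci gives a 9:3:3:1 phenotypic ratio.
Under the 9:3:3:1 hypothesis (Σ ratio = 16, N = 107):
  black solid: 107 × 9/16 = 60.1875
  black white-spotted: 107 × 3/16 = 20.0625
  brown solid: 107 × 3/16 = 20.0625
  brown white-spotted: 107 × 1/16 = 6.6875
Contribution of black solid: (57 − 60.1875)² / 60.1875 = 0.1688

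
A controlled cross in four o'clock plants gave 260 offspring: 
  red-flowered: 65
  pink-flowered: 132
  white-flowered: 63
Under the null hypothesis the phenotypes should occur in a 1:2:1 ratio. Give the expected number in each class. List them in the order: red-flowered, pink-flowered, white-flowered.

65, 130, 65

The 1:2:1 ratio has 4 parts, so with N = 260 the expected counts are:
  red-flowered: 260 × 1/4 = 65
  pink-flowered: 260 × 2/4 = 130
  white-flowered: 260 × 1/4 = 65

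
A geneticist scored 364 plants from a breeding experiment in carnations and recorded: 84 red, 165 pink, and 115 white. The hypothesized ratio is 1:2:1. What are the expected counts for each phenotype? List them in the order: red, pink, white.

91, 182, 91

Total ratio parts = 4. Expected numbers out of 364:
  red: 364 × 1/4 = 91
  pink: 364 × 2/4 = 182
  white: 364 × 1/4 = 91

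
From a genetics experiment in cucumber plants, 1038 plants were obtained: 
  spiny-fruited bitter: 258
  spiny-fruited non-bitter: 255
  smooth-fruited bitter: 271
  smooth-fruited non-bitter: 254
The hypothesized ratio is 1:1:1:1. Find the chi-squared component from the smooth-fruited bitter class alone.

0.510

Under the 1:1:1:1 hypothesis (Σ ratio = 4, N = 1038):
  spiny-fruited bitter: 1038 × 1/4 = 259.5
  spiny-fruited non-bitter: 1038 × 1/4 = 259.5
  smooth-fruited bitter: 1038 × 1/4 = 259.5
  smooth-fruited non-bitter: 1038 × 1/4 = 259.5
Contribution of smooth-fruited bitter: (271 − 259.5)² / 259.5 = 0.5096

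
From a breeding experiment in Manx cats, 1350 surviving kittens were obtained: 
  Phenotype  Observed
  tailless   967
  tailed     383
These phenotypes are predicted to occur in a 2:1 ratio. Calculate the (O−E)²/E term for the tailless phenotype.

4.988

Under the 2:1 hypothesis (Σ ratio = 3, N = 1350):
  tailless: 1350 × 2/3 = 900
  tailed: 1350 × 1/3 = 450
Contribution of tailless: (967 − 900)² / 900 = 4.9878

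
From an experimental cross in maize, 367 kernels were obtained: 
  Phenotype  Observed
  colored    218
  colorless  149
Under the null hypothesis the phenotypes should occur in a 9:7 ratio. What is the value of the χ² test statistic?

Under the 9:7 hypothesis (Σ ratio = 16, N = 367):
  colored: 367 × 9/16 = 206.4375
  colorless: 367 × 7/16 = 160.5625
χ² = Σ (O − E)² / E
  colored: (218 − 206.4375)² / 206.4375 = 0.6476
  colorless: (149 − 160.5625)² / 160.5625 = 0.8326
χ² = 0.6476 + 0.8326 = 1.4802 ≈ 1.480

1.480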